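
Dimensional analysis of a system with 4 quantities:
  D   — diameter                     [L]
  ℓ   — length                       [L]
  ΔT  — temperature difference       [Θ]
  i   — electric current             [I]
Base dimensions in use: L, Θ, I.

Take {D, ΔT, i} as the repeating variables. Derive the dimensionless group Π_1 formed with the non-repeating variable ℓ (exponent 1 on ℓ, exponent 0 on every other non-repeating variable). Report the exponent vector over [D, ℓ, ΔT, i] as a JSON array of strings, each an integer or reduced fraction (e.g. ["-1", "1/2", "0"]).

["-1", "1", "0", "0"]

Exponent matrix [L,Θ,I] × [D,ℓ,ΔT,i]:
  L: [ 1  1  0  0]
  Θ: [ 0  0  1  0]
  I: [ 0  0  0  1]
Row reduction gives pivot columns D,ΔT,i; rank = 3
Repeat: D,ΔT,i; free: ℓ
RREF:
  r0: [   1    1    0    0]
  r1: [   0    0    1    0]
  r2: [   0    0    0    1]
Fix exponent of ℓ at 1; solve each RREF row for its pivot's exponent:
  r0: exp(D) + (1)·1 = 0 ⇒ exp(D) = -1
  r1: exp(ΔT) + (0)·1 = 0 ⇒ exp(ΔT) = 0
  r2: exp(i) + (0)·1 = 0 ⇒ exp(i) = 0
Π_1 = D^-1 · ℓ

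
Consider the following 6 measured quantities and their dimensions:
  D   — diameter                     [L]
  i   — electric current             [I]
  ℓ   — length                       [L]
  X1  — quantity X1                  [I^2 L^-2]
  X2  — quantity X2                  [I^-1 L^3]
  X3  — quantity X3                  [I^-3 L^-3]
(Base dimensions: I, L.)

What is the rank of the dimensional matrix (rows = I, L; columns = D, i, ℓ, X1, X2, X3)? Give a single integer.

2

Dimensional matrix (I×L by D×i×ℓ×X1×X2×X3):
  I: [ 0  1  0  2 -1 -3]
  L: [ 1  0  1 -2  3 -3]
Echelon form has 2 nonzero rows (pivots: D,i)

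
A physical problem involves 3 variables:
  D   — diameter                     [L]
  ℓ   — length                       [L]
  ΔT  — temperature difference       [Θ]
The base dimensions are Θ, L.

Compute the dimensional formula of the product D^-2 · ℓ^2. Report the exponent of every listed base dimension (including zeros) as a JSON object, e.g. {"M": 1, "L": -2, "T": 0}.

Exponent matrix [Θ,L] × [D,ℓ,ΔT]:
  Θ: [ 0  0  1]
  L: [ 1  1  0]
  [Θ]: (-2)·0+(2)·0 = 0
  [L]: (-2)·1+(2)·1 = 0
⇒ 1 (dimensionless)

{"Θ": 0, "L": 0}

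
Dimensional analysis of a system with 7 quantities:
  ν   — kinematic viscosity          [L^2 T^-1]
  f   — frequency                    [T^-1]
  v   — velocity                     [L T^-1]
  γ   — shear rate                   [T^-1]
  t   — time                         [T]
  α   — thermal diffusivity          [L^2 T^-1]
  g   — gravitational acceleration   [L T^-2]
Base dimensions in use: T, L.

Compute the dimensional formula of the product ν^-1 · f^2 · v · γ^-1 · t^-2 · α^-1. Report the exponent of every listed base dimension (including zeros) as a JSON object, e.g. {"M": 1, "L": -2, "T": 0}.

{"T": -2, "L": -3}

Dimensional matrix (T×L by ν×f×v×γ×t×α×g):
  T: [-1 -1 -1 -1  1 -1 -2]
  L: [ 2  0  1  0  0  2  1]
  [T]: (-1)·-1+(2)·-1+(1)·-1+(-1)·-1+(-2)·1+(-1)·-1 = -2
  [L]: (-1)·2+(2)·0+(1)·1+(-1)·0+(-2)·0+(-1)·2 = -3
⇒ T^-2 L^-3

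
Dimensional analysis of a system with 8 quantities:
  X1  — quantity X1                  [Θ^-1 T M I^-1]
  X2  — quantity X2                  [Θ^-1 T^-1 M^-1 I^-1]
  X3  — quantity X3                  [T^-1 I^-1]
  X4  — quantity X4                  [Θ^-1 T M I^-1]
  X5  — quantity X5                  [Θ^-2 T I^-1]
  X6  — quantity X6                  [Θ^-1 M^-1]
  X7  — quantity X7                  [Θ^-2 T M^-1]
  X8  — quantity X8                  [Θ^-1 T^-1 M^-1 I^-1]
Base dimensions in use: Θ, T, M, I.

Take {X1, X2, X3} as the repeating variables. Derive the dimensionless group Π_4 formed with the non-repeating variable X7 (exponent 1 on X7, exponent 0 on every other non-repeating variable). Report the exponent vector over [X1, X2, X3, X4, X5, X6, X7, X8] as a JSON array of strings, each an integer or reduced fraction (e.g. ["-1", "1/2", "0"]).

["-1/2", "-3/2", "2", "0", "0", "0", "1", "0"]

Dimensional matrix (Θ×T×M×I by X1×X2×X3×X4×X5×X6×X7×X8):
  Θ: [-1 -1  0 -1 -2 -1 -2 -1]
  T: [ 1 -1 -1  1  1  0  1 -1]
  M: [ 1 -1  0  1  0 -1 -1 -1]
  I: [-1 -1 -1 -1 -1  0  0 -1]
Row reduction gives pivot columns X1,X2,X3; rank = 3
Repeat: X1,X2,X3; free: X4,X5,X6,X7,X8
RREF:
  r0: [   1    0    0    1    1    0  1/2    0]
  r1: [   0    1    0    0    1    1  3/2    1]
  r2: [   0    0    1    0   -1   -1   -2    0]
  r3: [   0    0    0    0    0    0    0    0]
Fix exponent of X7 at 1, X4 at 0, X5 at 0, X6 at 0, X8 at 0; solve each RREF row for its pivot's exponent:
  r0: exp(X1) + (1/2)·1 = 0 ⇒ exp(X1) = -1/2
  r1: exp(X2) + (3/2)·1 = 0 ⇒ exp(X2) = -3/2
  r2: exp(X3) + (-2)·1 = 0 ⇒ exp(X3) = 2
Π_4 = X1^(-1/2) · X2^(-3/2) · X3^2 · X7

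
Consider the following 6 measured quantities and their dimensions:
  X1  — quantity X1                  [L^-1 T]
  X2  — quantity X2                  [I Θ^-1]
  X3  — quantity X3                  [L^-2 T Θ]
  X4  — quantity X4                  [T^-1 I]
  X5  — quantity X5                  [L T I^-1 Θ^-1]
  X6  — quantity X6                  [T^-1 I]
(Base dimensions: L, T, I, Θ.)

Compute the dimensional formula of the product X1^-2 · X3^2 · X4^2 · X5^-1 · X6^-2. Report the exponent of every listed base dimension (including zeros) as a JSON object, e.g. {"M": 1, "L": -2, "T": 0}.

{"L": -3, "T": -1, "I": 1, "Θ": 3}

Write exponents as rows L,T,I,Θ / cols X1,X2,X3,X4,X5,X6:
  L: [-1  0 -2  0  1  0]
  T: [ 1  0  1 -1  1 -1]
  I: [ 0  1  0  1 -1  1]
  Θ: [ 0 -1  1  0 -1  0]
  [L]: (-2)·-1+(2)·-2+(2)·0+(-1)·1+(-2)·0 = -3
  [T]: (-2)·1+(2)·1+(2)·-1+(-1)·1+(-2)·-1 = -1
  [I]: (-2)·0+(2)·0+(2)·1+(-1)·-1+(-2)·1 = 1
  [Θ]: (-2)·0+(2)·1+(2)·0+(-1)·-1+(-2)·0 = 3
⇒ L^-3 T^-1 I Θ^3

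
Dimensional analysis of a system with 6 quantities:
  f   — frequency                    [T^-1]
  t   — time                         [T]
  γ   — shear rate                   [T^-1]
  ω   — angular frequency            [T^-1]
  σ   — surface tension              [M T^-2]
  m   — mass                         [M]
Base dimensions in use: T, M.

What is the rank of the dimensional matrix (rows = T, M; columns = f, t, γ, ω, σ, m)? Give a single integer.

Write exponents as rows T,M / cols f,t,γ,ω,σ,m:
  T: [-1  1 -1 -1 -2  0]
  M: [ 0  0  0  0  1  1]
Echelon form has 2 nonzero rows (pivots: f,σ)

2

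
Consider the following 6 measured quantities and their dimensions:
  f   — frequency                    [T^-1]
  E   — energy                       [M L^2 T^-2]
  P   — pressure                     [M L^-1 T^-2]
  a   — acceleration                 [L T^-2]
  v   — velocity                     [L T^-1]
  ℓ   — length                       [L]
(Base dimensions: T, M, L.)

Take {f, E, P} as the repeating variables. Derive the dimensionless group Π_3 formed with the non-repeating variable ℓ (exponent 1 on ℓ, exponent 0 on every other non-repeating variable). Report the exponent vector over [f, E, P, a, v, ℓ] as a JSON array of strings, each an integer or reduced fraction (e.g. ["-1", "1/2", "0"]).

Exponent matrix [T,M,L] × [f,E,P,a,v,ℓ]:
  T: [-1 -2 -2 -2 -1  0]
  M: [ 0  1  1  0  0  0]
  L: [ 0  2 -1  1  1  1]
RREF → pivots at {f,E,P} ⇒ r = 3
Pivot set = {f,E,P}, free = {a,v,ℓ}
RREF:
  r0: [   1    0    0    2    1    0]
  r1: [   0    1    0  1/3  1/3  1/3]
  r2: [   0    0    1 -1/3 -1/3 -1/3]
Fix exponent of ℓ at 1, a at 0, v at 0; solve each RREF row for its pivot's exponent:
  r0: exp(f) + (0)·1 = 0 ⇒ exp(f) = 0
  r1: exp(E) + (1/3)·1 = 0 ⇒ exp(E) = -1/3
  r2: exp(P) + (-1/3)·1 = 0 ⇒ exp(P) = 1/3
Π_3 = E^(-1/3) · P^(1/3) · ℓ

["0", "-1/3", "1/3", "0", "0", "1"]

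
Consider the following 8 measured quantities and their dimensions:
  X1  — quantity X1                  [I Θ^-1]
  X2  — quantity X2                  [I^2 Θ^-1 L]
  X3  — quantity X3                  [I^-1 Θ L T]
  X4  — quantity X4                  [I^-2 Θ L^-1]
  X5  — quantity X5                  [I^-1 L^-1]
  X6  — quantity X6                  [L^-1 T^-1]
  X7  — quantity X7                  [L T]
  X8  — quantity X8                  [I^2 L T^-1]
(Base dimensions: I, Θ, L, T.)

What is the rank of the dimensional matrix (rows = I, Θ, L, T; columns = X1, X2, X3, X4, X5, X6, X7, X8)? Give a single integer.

Exponent matrix [I,Θ,L,T] × [X1,X2,X3,X4,X5,X6,X7,X8]:
  I: [ 1  2 -1 -2 -1  0  0  2]
  Θ: [-1 -1  1  1  0  0  0  0]
  L: [ 0  1  1 -1 -1 -1  1  1]
  T: [ 0  0  1  0  0 -1  1 -1]
RREF → pivots at {X1,X2,X3} ⇒ r = 3

3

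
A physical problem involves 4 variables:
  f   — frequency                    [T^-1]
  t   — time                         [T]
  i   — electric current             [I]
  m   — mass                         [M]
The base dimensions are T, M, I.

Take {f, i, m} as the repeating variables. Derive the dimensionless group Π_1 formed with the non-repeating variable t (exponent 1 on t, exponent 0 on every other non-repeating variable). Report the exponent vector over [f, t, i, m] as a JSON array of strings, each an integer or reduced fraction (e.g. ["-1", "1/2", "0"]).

["1", "1", "0", "0"]

Dimensional matrix (T×M×I by f×t×i×m):
  T: [-1  1  0  0]
  M: [ 0  0  0  1]
  I: [ 0  0  1  0]
Row reduction gives pivot columns f,i,m; rank = 3
Repeat: f,i,m; free: t
RREF:
  r0: [   1   -1    0    0]
  r1: [   0    0    1    0]
  r2: [   0    0    0    1]
Fix exponent of t at 1; solve each RREF row for its pivot's exponent:
  r0: exp(f) + (-1)·1 = 0 ⇒ exp(f) = 1
  r1: exp(i) + (0)·1 = 0 ⇒ exp(i) = 0
  r2: exp(m) + (0)·1 = 0 ⇒ exp(m) = 0
Π_1 = f · t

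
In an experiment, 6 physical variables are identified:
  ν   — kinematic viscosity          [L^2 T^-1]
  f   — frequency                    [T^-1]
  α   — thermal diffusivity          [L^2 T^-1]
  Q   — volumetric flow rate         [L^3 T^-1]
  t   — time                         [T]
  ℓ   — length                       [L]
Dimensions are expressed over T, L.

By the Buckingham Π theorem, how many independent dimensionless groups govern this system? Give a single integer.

Dimensional matrix (T×L by ν×f×α×Q×t×ℓ):
  T: [-1 -1 -1 -1  1  0]
  L: [ 2  0  2  3  0  1]
Echelon form has 2 nonzero rows (pivots: ν,f)
n=6, r=2 ⇒ 4 dimensionless groups

4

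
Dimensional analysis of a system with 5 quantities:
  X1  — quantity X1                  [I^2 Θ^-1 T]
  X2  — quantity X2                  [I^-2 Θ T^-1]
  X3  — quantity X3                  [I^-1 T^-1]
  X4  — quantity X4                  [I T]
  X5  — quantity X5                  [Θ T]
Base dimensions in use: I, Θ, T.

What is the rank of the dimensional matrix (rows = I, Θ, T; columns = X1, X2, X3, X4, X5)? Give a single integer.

2

Write exponents as rows I,Θ,T / cols X1,X2,X3,X4,X5:
  I: [ 2 -2 -1  1  0]
  Θ: [-1  1  0  0  1]
  T: [ 1 -1 -1  1  1]
RREF → pivots at {X1,X3} ⇒ r = 2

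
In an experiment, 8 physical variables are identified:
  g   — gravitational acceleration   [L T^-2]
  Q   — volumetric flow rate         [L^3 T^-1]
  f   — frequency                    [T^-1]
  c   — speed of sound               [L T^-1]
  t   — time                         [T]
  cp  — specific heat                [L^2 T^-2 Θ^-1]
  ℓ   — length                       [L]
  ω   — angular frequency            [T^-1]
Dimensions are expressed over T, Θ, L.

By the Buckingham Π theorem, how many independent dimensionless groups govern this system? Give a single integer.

5

Exponent matrix [T,Θ,L] × [g,Q,f,c,t,cp,ℓ,ω]:
  T: [-2 -1 -1 -1  1 -2  0 -1]
  Θ: [ 0  0  0  0  0 -1  0  0]
  L: [ 1  3  0  1  0  2  1  0]
Row reduction gives pivot columns g,Q,cp; rank = 3
Π count = n − r = 8 − 3 = 5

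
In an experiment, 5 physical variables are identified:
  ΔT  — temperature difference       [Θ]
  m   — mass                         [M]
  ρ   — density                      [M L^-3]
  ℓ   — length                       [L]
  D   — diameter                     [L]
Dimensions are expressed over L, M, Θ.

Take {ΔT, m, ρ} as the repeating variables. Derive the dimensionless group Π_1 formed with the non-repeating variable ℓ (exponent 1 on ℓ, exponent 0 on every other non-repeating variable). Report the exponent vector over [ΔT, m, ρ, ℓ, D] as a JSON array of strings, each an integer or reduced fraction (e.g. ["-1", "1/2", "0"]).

Write exponents as rows L,M,Θ / cols ΔT,m,ρ,ℓ,D:
  L: [ 0  0 -3  1  1]
  M: [ 0  1  1  0  0]
  Θ: [ 1  0  0  0  0]
Echelon form has 3 nonzero rows (pivots: ΔT,m,ρ)
Pivot set = {ΔT,m,ρ}, free = {ℓ,D}
RREF:
  r0: [   1    0    0    0    0]
  r1: [   0    1    0  1/3  1/3]
  r2: [   0    0    1 -1/3 -1/3]
Fix exponent of ℓ at 1, D at 0; solve each RREF row for its pivot's exponent:
  r0: exp(ΔT) + (0)·1 = 0 ⇒ exp(ΔT) = 0
  r1: exp(m) + (1/3)·1 = 0 ⇒ exp(m) = -1/3
  r2: exp(ρ) + (-1/3)·1 = 0 ⇒ exp(ρ) = 1/3
Π_1 = m^(-1/3) · ρ^(1/3) · ℓ

["0", "-1/3", "1/3", "1", "0"]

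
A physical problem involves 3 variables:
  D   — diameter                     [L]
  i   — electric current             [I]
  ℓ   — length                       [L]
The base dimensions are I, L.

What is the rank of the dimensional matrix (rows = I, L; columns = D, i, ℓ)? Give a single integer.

Write exponents as rows I,L / cols D,i,ℓ:
  I: [ 0  1  0]
  L: [ 1  0  1]
Row reduction gives pivot columns D,i; rank = 2

2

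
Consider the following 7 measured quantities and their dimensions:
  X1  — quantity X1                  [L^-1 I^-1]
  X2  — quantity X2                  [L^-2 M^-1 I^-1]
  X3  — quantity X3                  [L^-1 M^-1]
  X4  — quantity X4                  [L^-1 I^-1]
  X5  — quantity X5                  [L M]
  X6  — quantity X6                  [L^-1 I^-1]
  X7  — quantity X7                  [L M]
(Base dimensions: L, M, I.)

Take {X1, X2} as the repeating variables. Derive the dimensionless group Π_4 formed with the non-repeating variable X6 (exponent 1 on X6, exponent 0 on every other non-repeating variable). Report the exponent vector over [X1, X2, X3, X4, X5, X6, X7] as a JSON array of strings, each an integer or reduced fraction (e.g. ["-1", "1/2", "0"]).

["-1", "0", "0", "0", "0", "1", "0"]

Dimensional matrix (L×M×I by X1×X2×X3×X4×X5×X6×X7):
  L: [-1 -2 -1 -1  1 -1  1]
  M: [ 0 -1 -1  0  1  0  1]
  I: [-1 -1  0 -1  0 -1  0]
Row reduction gives pivot columns X1,X2; rank = 2
Pivot set = {X1,X2}, free = {X3,X4,X5,X6,X7}
RREF:
  r0: [   1    0   -1    1    1    1    1]
  r1: [   0    1    1    0   -1    0   -1]
  r2: [   0    0    0    0    0    0    0]
Fix exponent of X6 at 1, X3 at 0, X4 at 0, X5 at 0, X7 at 0; solve each RREF row for its pivot's exponent:
  r0: exp(X1) + (1)·1 = 0 ⇒ exp(X1) = -1
  r1: exp(X2) + (0)·1 = 0 ⇒ exp(X2) = 0
Π_4 = X1^-1 · X6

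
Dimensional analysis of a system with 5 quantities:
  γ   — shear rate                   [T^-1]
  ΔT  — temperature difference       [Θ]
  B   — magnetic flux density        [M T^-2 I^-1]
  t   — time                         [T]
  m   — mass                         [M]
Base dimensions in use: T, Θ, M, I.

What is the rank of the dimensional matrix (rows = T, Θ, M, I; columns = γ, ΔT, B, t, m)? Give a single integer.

4

Exponent matrix [T,Θ,M,I] × [γ,ΔT,B,t,m]:
  T: [-1  0 -2  1  0]
  Θ: [ 0  1  0  0  0]
  M: [ 0  0  1  0  1]
  I: [ 0  0 -1  0  0]
Echelon form has 4 nonzero rows (pivots: γ,ΔT,B,m)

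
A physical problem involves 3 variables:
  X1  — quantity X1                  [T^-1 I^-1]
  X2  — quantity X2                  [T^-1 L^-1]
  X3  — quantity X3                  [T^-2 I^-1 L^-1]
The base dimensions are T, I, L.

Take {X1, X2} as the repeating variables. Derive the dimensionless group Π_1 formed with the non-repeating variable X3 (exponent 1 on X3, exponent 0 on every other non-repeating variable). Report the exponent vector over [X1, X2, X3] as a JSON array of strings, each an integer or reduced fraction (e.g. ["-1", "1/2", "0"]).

Write exponents as rows T,I,L / cols X1,X2,X3:
  T: [-1 -1 -2]
  I: [-1  0 -1]
  L: [ 0 -1 -1]
Row reduction gives pivot columns X1,X2; rank = 2
Pivot set = {X1,X2}, free = {X3}
RREF:
  r0: [   1    0    1]
  r1: [   0    1    1]
  r2: [   0    0    0]
Fix exponent of X3 at 1; solve each RREF row for its pivot's exponent:
  r0: exp(X1) + (1)·1 = 0 ⇒ exp(X1) = -1
  r1: exp(X2) + (1)·1 = 0 ⇒ exp(X2) = -1
Π_1 = X1^-1 · X2^-1 · X3

["-1", "-1", "1"]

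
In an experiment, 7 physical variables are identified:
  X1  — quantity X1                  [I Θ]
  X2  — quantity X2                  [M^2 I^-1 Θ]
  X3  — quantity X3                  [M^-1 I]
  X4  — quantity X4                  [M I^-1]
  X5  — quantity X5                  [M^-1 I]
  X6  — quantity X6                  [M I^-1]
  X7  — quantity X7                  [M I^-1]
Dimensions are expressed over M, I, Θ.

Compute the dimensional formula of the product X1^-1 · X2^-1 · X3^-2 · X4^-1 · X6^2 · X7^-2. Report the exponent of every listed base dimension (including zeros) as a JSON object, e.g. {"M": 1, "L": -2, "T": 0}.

Exponent matrix [M,I,Θ] × [X1,X2,X3,X4,X5,X6,X7]:
  M: [ 0  2 -1  1 -1  1  1]
  I: [ 1 -1  1 -1  1 -1 -1]
  Θ: [ 1  1  0  0  0  0  0]
  [M]: (-1)·0+(-1)·2+(-2)·-1+(-1)·1+(2)·1+(-2)·1 = -1
  [I]: (-1)·1+(-1)·-1+(-2)·1+(-1)·-1+(2)·-1+(-2)·-1 = -1
  [Θ]: (-1)·1+(-1)·1+(-2)·0+(-1)·0+(2)·0+(-2)·0 = -2
⇒ M^-1 I^-1 Θ^-2

{"M": -1, "I": -1, "Θ": -2}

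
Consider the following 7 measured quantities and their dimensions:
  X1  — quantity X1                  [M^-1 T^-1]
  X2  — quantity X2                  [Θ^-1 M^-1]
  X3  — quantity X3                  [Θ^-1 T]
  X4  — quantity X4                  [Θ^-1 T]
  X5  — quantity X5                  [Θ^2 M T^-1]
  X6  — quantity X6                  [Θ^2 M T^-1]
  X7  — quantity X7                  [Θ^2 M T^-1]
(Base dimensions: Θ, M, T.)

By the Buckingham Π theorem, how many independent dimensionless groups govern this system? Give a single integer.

5

Exponent matrix [Θ,M,T] × [X1,X2,X3,X4,X5,X6,X7]:
  Θ: [ 0 -1 -1 -1  2  2  2]
  M: [-1 -1  0  0  1  1  1]
  T: [-1  0  1  1 -1 -1 -1]
Row reduction gives pivot columns X1,X2; rank = 2
Π count = n − r = 7 − 2 = 5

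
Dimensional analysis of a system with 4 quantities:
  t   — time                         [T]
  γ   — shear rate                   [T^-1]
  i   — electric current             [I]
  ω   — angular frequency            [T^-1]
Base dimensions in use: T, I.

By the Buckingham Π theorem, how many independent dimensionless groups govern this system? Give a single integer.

Write exponents as rows T,I / cols t,γ,i,ω:
  T: [ 1 -1  0 -1]
  I: [ 0  0  1  0]
Row reduction gives pivot columns t,i; rank = 2
n=4, r=2 ⇒ 2 dimensionless groups

2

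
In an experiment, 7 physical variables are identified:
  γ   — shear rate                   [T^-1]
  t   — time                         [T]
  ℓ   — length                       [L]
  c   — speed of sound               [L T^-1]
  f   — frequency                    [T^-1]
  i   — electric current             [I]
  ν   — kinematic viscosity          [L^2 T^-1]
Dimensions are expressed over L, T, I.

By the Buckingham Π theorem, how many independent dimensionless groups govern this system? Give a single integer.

4

Dimensional matrix (L×T×I by γ×t×ℓ×c×f×i×ν):
  L: [ 0  0  1  1  0  0  2]
  T: [-1  1  0 -1 -1  0 -1]
  I: [ 0  0  0  0  0  1  0]
Echelon form has 3 nonzero rows (pivots: γ,ℓ,i)
7 vars − rank 3 = 4 Π groups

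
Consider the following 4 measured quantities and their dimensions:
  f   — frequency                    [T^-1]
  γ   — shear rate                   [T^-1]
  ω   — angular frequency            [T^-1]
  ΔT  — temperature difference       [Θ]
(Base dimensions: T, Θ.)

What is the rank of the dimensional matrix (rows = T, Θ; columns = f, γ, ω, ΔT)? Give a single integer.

Dimensional matrix (T×Θ by f×γ×ω×ΔT):
  T: [-1 -1 -1  0]
  Θ: [ 0  0  0  1]
RREF → pivots at {f,ΔT} ⇒ r = 2

2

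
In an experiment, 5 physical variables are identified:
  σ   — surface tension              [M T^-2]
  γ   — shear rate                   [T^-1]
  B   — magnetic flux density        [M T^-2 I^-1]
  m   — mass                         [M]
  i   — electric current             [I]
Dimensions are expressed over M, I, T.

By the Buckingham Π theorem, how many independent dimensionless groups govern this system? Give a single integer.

2

Write exponents as rows M,I,T / cols σ,γ,B,m,i:
  M: [ 1  0  1  1  0]
  I: [ 0  0 -1  0  1]
  T: [-2 -1 -2  0  0]
RREF → pivots at {σ,γ,B} ⇒ r = 3
5 vars − rank 3 = 2 Π groups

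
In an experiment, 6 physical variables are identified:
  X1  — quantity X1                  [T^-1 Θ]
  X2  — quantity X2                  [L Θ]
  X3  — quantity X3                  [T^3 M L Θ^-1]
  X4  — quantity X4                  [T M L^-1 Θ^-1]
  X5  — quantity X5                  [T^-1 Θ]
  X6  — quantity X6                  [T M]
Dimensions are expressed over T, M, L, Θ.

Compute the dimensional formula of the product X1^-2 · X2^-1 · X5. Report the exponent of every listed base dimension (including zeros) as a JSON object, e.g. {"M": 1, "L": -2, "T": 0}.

{"T": 1, "M": 0, "L": -1, "Θ": -2}

Exponent matrix [T,M,L,Θ] × [X1,X2,X3,X4,X5,X6]:
  T: [-1  0  3  1 -1  1]
  M: [ 0  0  1  1  0  1]
  L: [ 0  1  1 -1  0  0]
  Θ: [ 1  1 -1 -1  1  0]
  [T]: (-2)·-1+(-1)·0+(1)·-1 = 1
  [M]: (-2)·0+(-1)·0+(1)·0 = 0
  [L]: (-2)·0+(-1)·1+(1)·0 = -1
  [Θ]: (-2)·1+(-1)·1+(1)·1 = -2
⇒ T L^-1 Θ^-2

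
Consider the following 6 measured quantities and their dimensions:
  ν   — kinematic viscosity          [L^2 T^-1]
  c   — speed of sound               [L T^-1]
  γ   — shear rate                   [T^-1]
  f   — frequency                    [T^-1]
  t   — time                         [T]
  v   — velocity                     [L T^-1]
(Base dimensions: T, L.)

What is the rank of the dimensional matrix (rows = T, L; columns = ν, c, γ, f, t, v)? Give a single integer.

Write exponents as rows T,L / cols ν,c,γ,f,t,v:
  T: [-1 -1 -1 -1  1 -1]
  L: [ 2  1  0  0  0  1]
Echelon form has 2 nonzero rows (pivots: ν,c)

2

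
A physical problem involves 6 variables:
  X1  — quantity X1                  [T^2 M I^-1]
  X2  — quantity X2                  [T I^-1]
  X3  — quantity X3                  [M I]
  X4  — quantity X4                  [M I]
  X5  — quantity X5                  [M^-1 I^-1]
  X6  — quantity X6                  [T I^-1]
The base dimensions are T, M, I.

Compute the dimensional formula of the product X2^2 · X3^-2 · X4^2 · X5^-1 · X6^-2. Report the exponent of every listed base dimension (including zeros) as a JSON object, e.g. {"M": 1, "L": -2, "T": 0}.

Write exponents as rows T,M,I / cols X1,X2,X3,X4,X5,X6:
  T: [ 2  1  0  0  0  1]
  M: [ 1  0  1  1 -1  0]
  I: [-1 -1  1  1 -1 -1]
  [T]: (2)·1+(-2)·0+(2)·0+(-1)·0+(-2)·1 = 0
  [M]: (2)·0+(-2)·1+(2)·1+(-1)·-1+(-2)·0 = 1
  [I]: (2)·-1+(-2)·1+(2)·1+(-1)·-1+(-2)·-1 = 1
⇒ M I

{"T": 0, "M": 1, "I": 1}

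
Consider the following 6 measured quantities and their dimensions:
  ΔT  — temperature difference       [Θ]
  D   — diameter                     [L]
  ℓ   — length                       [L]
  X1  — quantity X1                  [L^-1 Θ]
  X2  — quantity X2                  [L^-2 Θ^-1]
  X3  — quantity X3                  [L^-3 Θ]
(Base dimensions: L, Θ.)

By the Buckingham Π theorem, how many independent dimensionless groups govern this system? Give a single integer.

4

Write exponents as rows L,Θ / cols ΔT,D,ℓ,X1,X2,X3:
  L: [ 0  1  1 -1 -2 -3]
  Θ: [ 1  0  0  1 -1  1]
RREF → pivots at {ΔT,D} ⇒ r = 2
6 vars − rank 2 = 4 Π groups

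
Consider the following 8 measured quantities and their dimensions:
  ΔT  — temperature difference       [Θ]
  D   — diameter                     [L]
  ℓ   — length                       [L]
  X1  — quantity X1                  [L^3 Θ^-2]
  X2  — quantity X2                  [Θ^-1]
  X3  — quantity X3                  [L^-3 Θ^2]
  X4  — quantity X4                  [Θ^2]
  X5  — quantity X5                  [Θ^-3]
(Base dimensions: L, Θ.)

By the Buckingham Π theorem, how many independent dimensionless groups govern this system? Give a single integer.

6

Write exponents as rows L,Θ / cols ΔT,D,ℓ,X1,X2,X3,X4,X5:
  L: [ 0  1  1  3  0 -3  0  0]
  Θ: [ 1  0  0 -2 -1  2  2 -3]
RREF → pivots at {ΔT,D} ⇒ r = 2
Π count = n − r = 8 − 2 = 6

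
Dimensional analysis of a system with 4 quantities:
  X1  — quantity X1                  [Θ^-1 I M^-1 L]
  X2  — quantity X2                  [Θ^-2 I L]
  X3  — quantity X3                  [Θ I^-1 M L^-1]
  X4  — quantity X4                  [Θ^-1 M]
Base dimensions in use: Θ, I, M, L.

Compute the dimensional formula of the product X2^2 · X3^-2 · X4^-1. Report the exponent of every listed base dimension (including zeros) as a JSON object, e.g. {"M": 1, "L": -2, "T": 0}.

Dimensional matrix (Θ×I×M×L by X1×X2×X3×X4):
  Θ: [-1 -2  1 -1]
  I: [ 1  1 -1  0]
  M: [-1  0  1  1]
  L: [ 1  1 -1  0]
  [Θ]: (2)·-2+(-2)·1+(-1)·-1 = -5
  [I]: (2)·1+(-2)·-1+(-1)·0 = 4
  [M]: (2)·0+(-2)·1+(-1)·1 = -3
  [L]: (2)·1+(-2)·-1+(-1)·0 = 4
⇒ Θ^-5 I^4 M^-3 L^4

{"Θ": -5, "I": 4, "M": -3, "L": 4}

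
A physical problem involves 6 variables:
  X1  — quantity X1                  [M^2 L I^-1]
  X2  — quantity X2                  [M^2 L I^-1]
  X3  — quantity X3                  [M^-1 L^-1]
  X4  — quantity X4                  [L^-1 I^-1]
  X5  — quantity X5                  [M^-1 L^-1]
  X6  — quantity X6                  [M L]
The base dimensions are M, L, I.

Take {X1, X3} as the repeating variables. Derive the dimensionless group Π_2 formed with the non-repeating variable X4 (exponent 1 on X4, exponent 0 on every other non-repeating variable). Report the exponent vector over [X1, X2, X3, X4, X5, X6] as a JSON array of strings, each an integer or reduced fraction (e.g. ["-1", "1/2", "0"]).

Exponent matrix [M,L,I] × [X1,X2,X3,X4,X5,X6]:
  M: [ 2  2 -1  0 -1  1]
  L: [ 1  1 -1 -1 -1  1]
  I: [-1 -1  0 -1  0  0]
Row reduction gives pivot columns X1,X3; rank = 2
Pivot set = {X1,X3}, free = {X2,X4,X5,X6}
RREF:
  r0: [   1    1    0    1    0    0]
  r1: [   0    0    1    2    1   -1]
  r2: [   0    0    0    0    0    0]
Fix exponent of X4 at 1, X2 at 0, X5 at 0, X6 at 0; solve each RREF row for its pivot's exponent:
  r0: exp(X1) + (1)·1 = 0 ⇒ exp(X1) = -1
  r1: exp(X3) + (2)·1 = 0 ⇒ exp(X3) = -2
Π_2 = X1^-1 · X3^-2 · X4

["-1", "0", "-2", "1", "0", "0"]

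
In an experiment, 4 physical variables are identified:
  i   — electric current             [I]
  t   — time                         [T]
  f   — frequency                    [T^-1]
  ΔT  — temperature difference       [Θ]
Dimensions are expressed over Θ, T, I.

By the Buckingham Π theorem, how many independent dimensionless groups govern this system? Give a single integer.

Exponent matrix [Θ,T,I] × [i,t,f,ΔT]:
  Θ: [ 0  0  0  1]
  T: [ 0  1 -1  0]
  I: [ 1  0  0  0]
Echelon form has 3 nonzero rows (pivots: i,t,ΔT)
4 vars − rank 3 = 1 Π group

1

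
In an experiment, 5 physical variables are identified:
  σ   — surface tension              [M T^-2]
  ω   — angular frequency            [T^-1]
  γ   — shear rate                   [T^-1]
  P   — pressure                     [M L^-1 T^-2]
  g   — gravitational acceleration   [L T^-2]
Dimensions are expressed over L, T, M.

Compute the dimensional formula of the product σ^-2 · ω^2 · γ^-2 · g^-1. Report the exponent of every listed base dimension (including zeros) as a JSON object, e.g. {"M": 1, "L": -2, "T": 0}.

Exponent matrix [L,T,M] × [σ,ω,γ,P,g]:
  L: [ 0  0  0 -1  1]
  T: [-2 -1 -1 -2 -2]
  M: [ 1  0  0  1  0]
  [L]: (-2)·0+(2)·0+(-2)·0+(-1)·1 = -1
  [T]: (-2)·-2+(2)·-1+(-2)·-1+(-1)·-2 = 6
  [M]: (-2)·1+(2)·0+(-2)·0+(-1)·0 = -2
⇒ L^-1 T^6 M^-2

{"L": -1, "T": 6, "M": -2}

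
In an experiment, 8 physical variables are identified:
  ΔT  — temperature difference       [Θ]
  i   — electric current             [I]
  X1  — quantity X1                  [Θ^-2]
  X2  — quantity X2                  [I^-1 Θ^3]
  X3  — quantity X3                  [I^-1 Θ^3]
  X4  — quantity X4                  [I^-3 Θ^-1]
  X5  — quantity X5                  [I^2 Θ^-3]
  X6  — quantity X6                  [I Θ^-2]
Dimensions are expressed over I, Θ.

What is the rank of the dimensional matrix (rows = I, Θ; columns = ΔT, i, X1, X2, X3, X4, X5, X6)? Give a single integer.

2

Dimensional matrix (I×Θ by ΔT×i×X1×X2×X3×X4×X5×X6):
  I: [ 0  1  0 -1 -1 -3  2  1]
  Θ: [ 1  0 -2  3  3 -1 -3 -2]
Row reduction gives pivot columns ΔT,i; rank = 2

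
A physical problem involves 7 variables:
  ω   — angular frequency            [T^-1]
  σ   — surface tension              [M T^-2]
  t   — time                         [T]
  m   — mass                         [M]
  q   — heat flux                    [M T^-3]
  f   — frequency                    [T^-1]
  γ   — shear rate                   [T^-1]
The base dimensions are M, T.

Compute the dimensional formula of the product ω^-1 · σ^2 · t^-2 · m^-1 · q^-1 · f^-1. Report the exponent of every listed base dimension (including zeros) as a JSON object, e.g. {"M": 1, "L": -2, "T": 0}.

Dimensional matrix (M×T by ω×σ×t×m×q×f×γ):
  M: [ 0  1  0  1  1  0  0]
  T: [-1 -2  1  0 -3 -1 -1]
  [M]: (-1)·0+(2)·1+(-2)·0+(-1)·1+(-1)·1+(-1)·0 = 0
  [T]: (-1)·-1+(2)·-2+(-2)·1+(-1)·0+(-1)·-3+(-1)·-1 = -1
⇒ T^-1

{"M": 0, "T": -1}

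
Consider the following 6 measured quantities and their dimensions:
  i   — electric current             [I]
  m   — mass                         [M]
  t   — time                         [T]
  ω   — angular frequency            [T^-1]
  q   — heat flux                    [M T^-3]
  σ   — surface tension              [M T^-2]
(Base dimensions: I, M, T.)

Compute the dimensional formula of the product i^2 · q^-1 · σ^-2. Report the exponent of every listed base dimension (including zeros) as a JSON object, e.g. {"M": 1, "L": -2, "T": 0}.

{"I": 2, "M": -3, "T": 7}

Write exponents as rows I,M,T / cols i,m,t,ω,q,σ:
  I: [ 1  0  0  0  0  0]
  M: [ 0  1  0  0  1  1]
  T: [ 0  0  1 -1 -3 -2]
  [I]: (2)·1+(-1)·0+(-2)·0 = 2
  [M]: (2)·0+(-1)·1+(-2)·1 = -3
  [T]: (2)·0+(-1)·-3+(-2)·-2 = 7
⇒ I^2 M^-3 T^7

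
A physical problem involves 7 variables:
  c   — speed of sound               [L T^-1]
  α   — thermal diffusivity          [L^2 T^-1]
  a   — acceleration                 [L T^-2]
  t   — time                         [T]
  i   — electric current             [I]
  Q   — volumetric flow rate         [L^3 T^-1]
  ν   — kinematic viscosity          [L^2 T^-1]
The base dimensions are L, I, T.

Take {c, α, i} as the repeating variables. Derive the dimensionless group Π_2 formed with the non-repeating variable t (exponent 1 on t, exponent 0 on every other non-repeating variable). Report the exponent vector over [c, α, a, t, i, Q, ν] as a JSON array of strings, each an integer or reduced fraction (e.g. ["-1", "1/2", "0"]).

["2", "-1", "0", "1", "0", "0", "0"]

Dimensional matrix (L×I×T by c×α×a×t×i×Q×ν):
  L: [ 1  2  1  0  0  3  2]
  I: [ 0  0  0  0  1  0  0]
  T: [-1 -1 -2  1  0 -1 -1]
Row reduction gives pivot columns c,α,i; rank = 3
Pivot set = {c,α,i}, free = {a,t,Q,ν}
RREF:
  r0: [   1    0    3   -2    0   -1    0]
  r1: [   0    1   -1    1    0    2    1]
  r2: [   0    0    0    0    1    0    0]
Fix exponent of t at 1, a at 0, Q at 0, ν at 0; solve each RREF row for its pivot's exponent:
  r0: exp(c) + (-2)·1 = 0 ⇒ exp(c) = 2
  r1: exp(α) + (1)·1 = 0 ⇒ exp(α) = -1
  r2: exp(i) + (0)·1 = 0 ⇒ exp(i) = 0
Π_2 = c^2 · α^-1 · t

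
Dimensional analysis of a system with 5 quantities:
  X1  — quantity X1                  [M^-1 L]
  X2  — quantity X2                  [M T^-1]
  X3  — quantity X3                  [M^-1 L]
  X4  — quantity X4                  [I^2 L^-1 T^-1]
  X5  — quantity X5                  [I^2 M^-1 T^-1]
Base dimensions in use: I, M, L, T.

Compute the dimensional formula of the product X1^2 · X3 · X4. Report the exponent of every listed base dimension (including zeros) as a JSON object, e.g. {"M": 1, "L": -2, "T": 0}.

{"I": 2, "M": -3, "L": 2, "T": -1}

Exponent matrix [I,M,L,T] × [X1,X2,X3,X4,X5]:
  I: [ 0  0  0  2  2]
  M: [-1  1 -1  0 -1]
  L: [ 1  0  1 -1  0]
  T: [ 0 -1  0 -1 -1]
  [I]: (2)·0+(1)·0+(1)·2 = 2
  [M]: (2)·-1+(1)·-1+(1)·0 = -3
  [L]: (2)·1+(1)·1+(1)·-1 = 2
  [T]: (2)·0+(1)·0+(1)·-1 = -1
⇒ I^2 M^-3 L^2 T^-1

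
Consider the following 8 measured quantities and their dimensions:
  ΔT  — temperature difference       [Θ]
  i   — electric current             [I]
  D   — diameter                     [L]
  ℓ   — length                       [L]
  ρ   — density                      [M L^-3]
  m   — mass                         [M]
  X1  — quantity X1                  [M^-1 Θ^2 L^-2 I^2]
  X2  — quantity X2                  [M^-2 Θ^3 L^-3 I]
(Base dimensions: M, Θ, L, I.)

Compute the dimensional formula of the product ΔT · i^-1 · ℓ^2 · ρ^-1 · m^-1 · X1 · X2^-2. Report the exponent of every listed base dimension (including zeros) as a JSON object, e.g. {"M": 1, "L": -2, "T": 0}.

{"M": 1, "Θ": -3, "L": 9, "I": -1}

Write exponents as rows M,Θ,L,I / cols ΔT,i,D,ℓ,ρ,m,X1,X2:
  M: [ 0  0  0  0  1  1 -1 -2]
  Θ: [ 1  0  0  0  0  0  2  3]
  L: [ 0  0  1  1 -3  0 -2 -3]
  I: [ 0  1  0  0  0  0  2  1]
  [M]: (1)·0+(-1)·0+(2)·0+(-1)·1+(-1)·1+(1)·-1+(-2)·-2 = 1
  [Θ]: (1)·1+(-1)·0+(2)·0+(-1)·0+(-1)·0+(1)·2+(-2)·3 = -3
  [L]: (1)·0+(-1)·0+(2)·1+(-1)·-3+(-1)·0+(1)·-2+(-2)·-3 = 9
  [I]: (1)·0+(-1)·1+(2)·0+(-1)·0+(-1)·0+(1)·2+(-2)·1 = -1
⇒ M Θ^-3 L^9 I^-1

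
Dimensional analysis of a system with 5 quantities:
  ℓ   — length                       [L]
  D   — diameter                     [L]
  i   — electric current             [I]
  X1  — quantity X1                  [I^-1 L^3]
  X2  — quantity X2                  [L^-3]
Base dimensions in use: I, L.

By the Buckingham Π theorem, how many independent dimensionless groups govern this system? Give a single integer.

3

Write exponents as rows I,L / cols ℓ,D,i,X1,X2:
  I: [ 0  0  1 -1  0]
  L: [ 1  1  0  3 -3]
Echelon form has 2 nonzero rows (pivots: ℓ,i)
n=5, r=2 ⇒ 3 dimensionless groups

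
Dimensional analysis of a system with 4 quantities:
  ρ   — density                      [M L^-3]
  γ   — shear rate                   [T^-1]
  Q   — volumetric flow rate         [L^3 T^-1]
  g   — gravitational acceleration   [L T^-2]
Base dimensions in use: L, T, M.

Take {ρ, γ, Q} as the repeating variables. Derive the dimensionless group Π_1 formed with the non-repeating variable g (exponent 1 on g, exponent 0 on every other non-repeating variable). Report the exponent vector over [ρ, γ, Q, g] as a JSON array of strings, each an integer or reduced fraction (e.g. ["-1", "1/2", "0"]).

Write exponents as rows L,T,M / cols ρ,γ,Q,g:
  L: [-3  0  3  1]
  T: [ 0 -1 -1 -2]
  M: [ 1  0  0  0]
Echelon form has 3 nonzero rows (pivots: ρ,γ,Q)
Repeat: ρ,γ,Q; free: g
RREF:
  r0: [   1    0    0    0]
  r1: [   0    1    0  5/3]
  r2: [   0    0    1  1/3]
Fix exponent of g at 1; solve each RREF row for its pivot's exponent:
  r0: exp(ρ) + (0)·1 = 0 ⇒ exp(ρ) = 0
  r1: exp(γ) + (5/3)·1 = 0 ⇒ exp(γ) = -5/3
  r2: exp(Q) + (1/3)·1 = 0 ⇒ exp(Q) = -1/3
Π_1 = γ^(-5/3) · Q^(-1/3) · g

["0", "-5/3", "-1/3", "1"]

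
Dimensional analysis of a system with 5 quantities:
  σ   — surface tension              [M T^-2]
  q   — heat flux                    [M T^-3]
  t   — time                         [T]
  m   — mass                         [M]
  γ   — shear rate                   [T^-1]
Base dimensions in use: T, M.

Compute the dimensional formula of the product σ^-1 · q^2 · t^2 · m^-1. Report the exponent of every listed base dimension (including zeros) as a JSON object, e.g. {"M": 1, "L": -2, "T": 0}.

Exponent matrix [T,M] × [σ,q,t,m,γ]:
  T: [-2 -3  1  0 -1]
  M: [ 1  1  0  1  0]
  [T]: (-1)·-2+(2)·-3+(2)·1+(-1)·0 = -2
  [M]: (-1)·1+(2)·1+(2)·0+(-1)·1 = 0
⇒ T^-2

{"T": -2, "M": 0}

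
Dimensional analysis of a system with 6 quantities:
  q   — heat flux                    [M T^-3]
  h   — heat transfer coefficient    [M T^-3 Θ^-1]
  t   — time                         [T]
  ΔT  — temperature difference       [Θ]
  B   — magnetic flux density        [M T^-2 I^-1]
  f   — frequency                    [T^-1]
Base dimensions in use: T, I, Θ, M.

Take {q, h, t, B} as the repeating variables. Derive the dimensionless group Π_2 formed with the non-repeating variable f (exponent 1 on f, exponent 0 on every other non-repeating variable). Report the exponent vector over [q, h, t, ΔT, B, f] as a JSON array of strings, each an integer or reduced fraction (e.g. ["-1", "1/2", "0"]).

Exponent matrix [T,I,Θ,M] × [q,h,t,ΔT,B,f]:
  T: [-3 -3  1  0 -2 -1]
  I: [ 0  0  0  0 -1  0]
  Θ: [ 0 -1  0  1  0  0]
  M: [ 1  1  0  0  1  0]
Echelon form has 4 nonzero rows (pivots: q,h,t,B)
Repeat: q,h,t,B; free: ΔT,f
RREF:
  r0: [   1    0    0    1    0    0]
  r1: [   0    1    0   -1    0    0]
  r2: [   0    0    1    0    0   -1]
  r3: [   0    0    0    0    1    0]
Fix exponent of f at 1, ΔT at 0; solve each RREF row for its pivot's exponent:
  r0: exp(q) + (0)·1 = 0 ⇒ exp(q) = 0
  r1: exp(h) + (0)·1 = 0 ⇒ exp(h) = 0
  r2: exp(t) + (-1)·1 = 0 ⇒ exp(t) = 1
  r3: exp(B) + (0)·1 = 0 ⇒ exp(B) = 0
Π_2 = t · f

["0", "0", "1", "0", "0", "1"]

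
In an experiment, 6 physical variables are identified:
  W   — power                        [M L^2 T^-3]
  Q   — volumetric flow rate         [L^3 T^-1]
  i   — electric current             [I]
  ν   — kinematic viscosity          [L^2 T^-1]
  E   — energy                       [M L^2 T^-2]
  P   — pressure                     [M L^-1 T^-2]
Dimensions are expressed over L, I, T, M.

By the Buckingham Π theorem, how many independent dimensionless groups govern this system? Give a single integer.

2

Write exponents as rows L,I,T,M / cols W,Q,i,ν,E,P:
  L: [ 2  3  0  2  2 -1]
  I: [ 0  0  1  0  0  0]
  T: [-3 -1  0 -1 -2 -2]
  M: [ 1  0  0  0  1  1]
RREF → pivots at {W,Q,i,ν} ⇒ r = 4
6 vars − rank 4 = 2 Π groups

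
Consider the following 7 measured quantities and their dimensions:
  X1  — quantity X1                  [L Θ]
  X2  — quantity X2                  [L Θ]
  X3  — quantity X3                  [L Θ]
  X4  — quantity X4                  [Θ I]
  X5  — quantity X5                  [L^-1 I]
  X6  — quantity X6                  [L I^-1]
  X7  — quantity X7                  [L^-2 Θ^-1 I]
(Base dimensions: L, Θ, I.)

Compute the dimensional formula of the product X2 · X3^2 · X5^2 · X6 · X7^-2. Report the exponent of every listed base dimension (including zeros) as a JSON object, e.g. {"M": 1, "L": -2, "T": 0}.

Exponent matrix [L,Θ,I] × [X1,X2,X3,X4,X5,X6,X7]:
  L: [ 1  1  1  0 -1  1 -2]
  Θ: [ 1  1  1  1  0  0 -1]
  I: [ 0  0  0  1  1 -1  1]
  [L]: (1)·1+(2)·1+(2)·-1+(1)·1+(-2)·-2 = 6
  [Θ]: (1)·1+(2)·1+(2)·0+(1)·0+(-2)·-1 = 5
  [I]: (1)·0+(2)·0+(2)·1+(1)·-1+(-2)·1 = -1
⇒ L^6 Θ^5 I^-1

{"L": 6, "Θ": 5, "I": -1}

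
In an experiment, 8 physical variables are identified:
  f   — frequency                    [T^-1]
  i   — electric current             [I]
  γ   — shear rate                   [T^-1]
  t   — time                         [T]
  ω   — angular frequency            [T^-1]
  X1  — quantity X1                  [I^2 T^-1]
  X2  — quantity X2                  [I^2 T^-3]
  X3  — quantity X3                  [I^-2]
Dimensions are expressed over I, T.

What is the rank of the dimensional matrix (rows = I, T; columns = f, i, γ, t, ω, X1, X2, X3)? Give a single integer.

Write exponents as rows I,T / cols f,i,γ,t,ω,X1,X2,X3:
  I: [ 0  1  0  0  0  2  2 -2]
  T: [-1  0 -1  1 -1 -1 -3  0]
RREF → pivots at {f,i} ⇒ r = 2

2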